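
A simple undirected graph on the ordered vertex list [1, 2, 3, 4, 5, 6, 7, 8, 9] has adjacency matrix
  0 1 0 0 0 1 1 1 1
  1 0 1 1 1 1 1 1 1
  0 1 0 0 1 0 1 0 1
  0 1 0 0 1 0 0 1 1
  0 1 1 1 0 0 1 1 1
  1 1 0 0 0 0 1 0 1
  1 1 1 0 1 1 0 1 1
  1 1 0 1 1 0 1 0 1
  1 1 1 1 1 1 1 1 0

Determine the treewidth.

A width-4 tree decomposition is:
Bags: B1 = {1, 2, 7, 8, 9}  B2 = {1, 2, 6, 7, 9}  B3 = {2, 5, 7, 8, 9}  B4 = {2, 3, 5, 7, 9}  B5 = {2, 4, 5, 8, 9}
Tree: B1–B2, B1–B3, B3–B4, B3–B5
Each bag holds 5 vertices, so the decomposition has width 4, which upper-bounds the treewidth. Conversely, {2, 4, 5, 8, 9} is a clique of size 5, and the vertices of any clique must share a bag in every tree decomposition; so some bag has ≥ 5 vertices and tw(G) ≥ 4. Hence tw(G) = 4 exactly.

4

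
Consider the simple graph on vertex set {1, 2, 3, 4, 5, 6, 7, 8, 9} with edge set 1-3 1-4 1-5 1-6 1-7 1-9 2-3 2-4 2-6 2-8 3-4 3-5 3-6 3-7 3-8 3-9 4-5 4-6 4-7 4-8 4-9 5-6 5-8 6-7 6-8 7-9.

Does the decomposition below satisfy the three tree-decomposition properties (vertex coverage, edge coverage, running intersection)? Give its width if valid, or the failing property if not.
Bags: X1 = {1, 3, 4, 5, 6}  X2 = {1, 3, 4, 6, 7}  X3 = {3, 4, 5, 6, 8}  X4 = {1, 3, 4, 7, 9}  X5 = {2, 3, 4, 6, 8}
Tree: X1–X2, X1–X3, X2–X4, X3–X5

Yes; width 4.

Vertex coverage: the bags together contain {1, 2, 3, 4, 5, 6, 7, 8, 9}, the full vertex set. Edge coverage: each edge of G has both endpoints in at least one bag. Running intersection: for every vertex, the bags containing it form a connected subtree. All three properties hold, so this is a valid tree decomposition of width max|bag| − 1 = 4, and hence tw(G) ≤ 4.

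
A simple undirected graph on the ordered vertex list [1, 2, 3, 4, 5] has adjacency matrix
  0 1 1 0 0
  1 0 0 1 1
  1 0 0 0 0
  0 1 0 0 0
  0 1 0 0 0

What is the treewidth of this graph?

1

A width-1 tree decomposition is:
Bags: B1 = {1, 2}  B2 = {2, 4}  B3 = {1, 3}  B4 = {2, 5}
Tree: B1–B2, B1–B3, B2–B4
The largest bag has 2 vertices, giving width 1; this decomposition certifies tw(G) ≤ 1. G has an edge, so its treewidth is at least 1. Hence tw(G) = 1 exactly.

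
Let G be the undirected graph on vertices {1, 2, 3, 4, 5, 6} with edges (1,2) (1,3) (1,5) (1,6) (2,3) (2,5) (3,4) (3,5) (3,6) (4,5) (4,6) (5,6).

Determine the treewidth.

A width-3 tree decomposition is:
Bags: B1 = {1, 3, 5, 6}  B2 = {3, 4, 5, 6}  B3 = {1, 2, 3, 5}
Tree: B1–B2, B1–B3
Every bag has size at most 4, so the width is 4 − 1 = 3 and tw(G) ≤ 3. Conversely, {1, 2, 3, 5} is a clique of size 4, and the vertices of any clique must share a bag in every tree decomposition; so some bag has ≥ 4 vertices and tw(G) ≥ 3. Therefore the treewidth is 3.

3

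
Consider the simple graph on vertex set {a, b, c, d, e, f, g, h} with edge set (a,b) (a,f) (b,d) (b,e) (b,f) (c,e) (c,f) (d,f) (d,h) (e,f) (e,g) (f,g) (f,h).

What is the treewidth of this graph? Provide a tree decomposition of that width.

Treewidth 2.
Bags: B1 = {b, d, f}  B2 = {b, e, f}  B3 = {e, f, g}  B4 = {c, e, f}  B5 = {d, f, h}  B6 = {a, b, f}
Tree: B1–B2, B2–B3, B2–B4, B1–B5, B1–B6

Every bag has size at most 3, so the width is 3 − 1 = 2 and tw(G) ≤ 2. For the lower bound, the 3 vertices {e, f, g} are pairwise adjacent, and any tree decomposition puts a clique entirely inside one bag — forcing width ≥ 2. The upper and lower bounds meet at 2, so that is the treewidth.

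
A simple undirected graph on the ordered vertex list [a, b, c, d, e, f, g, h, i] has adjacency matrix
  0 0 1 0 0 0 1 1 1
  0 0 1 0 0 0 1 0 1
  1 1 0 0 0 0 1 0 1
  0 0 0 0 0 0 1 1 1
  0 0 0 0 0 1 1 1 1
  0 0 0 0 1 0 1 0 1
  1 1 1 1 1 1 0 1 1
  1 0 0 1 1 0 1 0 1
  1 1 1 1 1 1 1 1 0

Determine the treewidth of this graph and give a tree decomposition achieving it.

Every bag has size at most 4, so the width is 4 − 1 = 3 and tw(G) ≤ 3. For the lower bound, the 4 vertices {d, g, h, i} are pairwise adjacent, and any tree decomposition puts a clique entirely inside one bag — forcing width ≥ 3. Combining the bounds, tw(G) = 3.

Treewidth 3.
One optimal decomposition is:
Bags: B1 = {d, g, h, i}  B2 = {a, g, h, i}  B3 = {a, c, g, i}  B4 = {e, g, h, i}  B5 = {b, c, g, i}  B6 = {e, f, g, i}
Tree: B1–B2, B2–B3, B2–B4, B3–B5, B4–B6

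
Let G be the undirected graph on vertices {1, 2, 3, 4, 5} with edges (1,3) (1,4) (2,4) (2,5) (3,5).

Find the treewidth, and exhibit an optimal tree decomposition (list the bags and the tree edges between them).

Treewidth 2.
One such decomposition:
Bags: B1 = {2, 3, 5}  B2 = {1, 2, 3}  B3 = {1, 2, 4}
Tree: B1–B2, B2–B3

Every bag has size at most 3, so the width is 3 − 1 = 2 and tw(G) ≤ 2. The edges 2–5–3–1–4–2 form a cycle, so G is not a tree and its treewidth is at least 2. The upper and lower bounds meet at 2, so that is the treewidth.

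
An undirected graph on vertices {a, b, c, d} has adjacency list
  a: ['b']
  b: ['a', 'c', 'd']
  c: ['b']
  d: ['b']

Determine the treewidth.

1

A width-1 tree decomposition is:
Bags: B1 = {a, b}  B2 = {b, c}  B3 = {b, d}
Tree: B1–B2, B1–B3
Each bag holds 2 vertices, so the decomposition has width 1, which upper-bounds the treewidth. G has an edge, so its treewidth is at least 1. Hence tw(G) = 1 exactly.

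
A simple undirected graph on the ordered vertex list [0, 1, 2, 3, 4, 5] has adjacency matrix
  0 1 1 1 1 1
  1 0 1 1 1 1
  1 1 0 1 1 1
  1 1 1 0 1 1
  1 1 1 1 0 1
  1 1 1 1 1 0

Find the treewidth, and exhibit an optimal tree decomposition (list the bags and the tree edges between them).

A single bag containing all 6 vertices is trivially a valid decomposition of width 5. Conversely, {0, 1, 2, 3, 4, 5} is a clique of size 6, and the vertices of any clique must share a bag in every tree decomposition; so some bag has ≥ 6 vertices and tw(G) ≥ 5. The upper and lower bounds meet at 5, so that is the treewidth.

Treewidth 5.
Bags: B1 = {0, 1, 2, 3, 4, 5}
Tree: (single bag)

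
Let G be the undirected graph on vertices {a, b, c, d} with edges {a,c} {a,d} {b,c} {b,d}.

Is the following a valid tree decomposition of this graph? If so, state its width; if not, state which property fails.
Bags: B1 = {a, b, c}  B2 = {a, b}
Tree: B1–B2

A tree decomposition must satisfy three properties: every vertex lies in some bag; for every edge, both endpoints lie together in some bag; and for every vertex, the bags containing it form a connected subtree. Here vertex d appears in no bag, so the decomposition is invalid.

No — vertex d appears in no bag.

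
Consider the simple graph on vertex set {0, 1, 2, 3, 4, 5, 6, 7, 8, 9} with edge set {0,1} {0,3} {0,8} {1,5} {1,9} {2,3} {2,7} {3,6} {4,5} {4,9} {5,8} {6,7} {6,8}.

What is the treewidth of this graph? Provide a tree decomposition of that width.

Treewidth 2.
One optimal decomposition is:
Bags: B1 = {4, 5, 9}  B2 = {1, 5, 9}  B3 = {1, 5, 8}  B4 = {0, 1, 8}  B5 = {0, 6, 8}  B6 = {0, 3, 6}  B7 = {3, 6, 7}  B8 = {2, 3, 7}
Tree: B1–B2, B2–B3, B3–B4, B4–B5, B5–B6, B6–B7, B7–B8

Every bag has size at most 3, so the width is 3 − 1 = 2 and tw(G) ≤ 2. Since 4–9–1–5–4 is a cycle in G, G is not acyclic. Forests are exactly the graphs of treewidth ≤ 1, so tw(G) ≥ 2. Combining the bounds, tw(G) = 2.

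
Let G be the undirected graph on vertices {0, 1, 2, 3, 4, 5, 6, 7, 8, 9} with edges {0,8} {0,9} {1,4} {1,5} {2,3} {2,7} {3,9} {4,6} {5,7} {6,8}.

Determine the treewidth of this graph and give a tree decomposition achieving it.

Every bag has size at most 3, so the width is 3 − 1 = 2 and tw(G) ≤ 2. The edges 9–3–2–7–5–1–4–6–8–0–9 form a cycle, so G is not a tree and its treewidth is at least 2. Hence tw(G) = 2 exactly.

Treewidth 2.
One optimal decomposition is:
Bags: B1 = {2, 3, 9}  B2 = {2, 7, 9}  B3 = {5, 7, 9}  B4 = {1, 5, 9}  B5 = {1, 4, 9}  B6 = {4, 6, 9}  B7 = {6, 8, 9}  B8 = {0, 8, 9}
Tree: B1–B2, B2–B3, B3–B4, B4–B5, B5–B6, B6–B7, B7–B8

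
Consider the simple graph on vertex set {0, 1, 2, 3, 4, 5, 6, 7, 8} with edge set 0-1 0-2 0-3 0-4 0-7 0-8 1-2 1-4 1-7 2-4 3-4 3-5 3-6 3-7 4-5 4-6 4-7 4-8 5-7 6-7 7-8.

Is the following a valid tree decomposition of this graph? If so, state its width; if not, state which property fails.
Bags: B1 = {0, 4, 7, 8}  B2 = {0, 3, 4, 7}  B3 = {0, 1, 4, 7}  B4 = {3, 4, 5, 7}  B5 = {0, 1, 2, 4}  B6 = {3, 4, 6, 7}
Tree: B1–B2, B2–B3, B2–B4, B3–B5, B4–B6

Yes; width 3.

Vertex coverage: the bags together contain {0, 1, 2, 3, 4, 5, 6, 7, 8}, the full vertex set. Edge coverage: each edge of G has both endpoints in at least one bag. Running intersection: for every vertex, the bags containing it form a connected subtree. All three properties hold, so this is a valid tree decomposition of width max|bag| − 1 = 3, and hence tw(G) ≤ 3.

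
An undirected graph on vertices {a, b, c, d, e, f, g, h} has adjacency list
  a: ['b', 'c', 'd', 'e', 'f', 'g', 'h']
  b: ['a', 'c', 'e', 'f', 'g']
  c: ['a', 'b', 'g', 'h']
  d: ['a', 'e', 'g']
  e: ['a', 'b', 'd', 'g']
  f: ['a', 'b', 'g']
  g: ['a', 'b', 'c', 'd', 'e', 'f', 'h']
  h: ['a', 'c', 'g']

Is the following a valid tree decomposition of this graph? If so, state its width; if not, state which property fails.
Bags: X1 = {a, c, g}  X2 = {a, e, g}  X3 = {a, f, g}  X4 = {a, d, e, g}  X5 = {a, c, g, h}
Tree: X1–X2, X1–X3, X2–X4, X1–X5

No — vertex b appears in no bag.

A tree decomposition must satisfy three properties: every vertex lies in some bag; for every edge, both endpoints lie together in some bag; and for every vertex, the bags containing it form a connected subtree. Here vertex b appears in no bag, so the decomposition is invalid.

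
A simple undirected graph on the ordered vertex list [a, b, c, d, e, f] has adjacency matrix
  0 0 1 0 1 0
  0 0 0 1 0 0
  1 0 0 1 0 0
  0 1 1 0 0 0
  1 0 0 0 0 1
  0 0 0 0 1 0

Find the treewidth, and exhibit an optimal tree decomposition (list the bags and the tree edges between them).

Every bag has size at most 2, so the width is 2 − 1 = 1 and tw(G) ≤ 1. Since G has at least one edge (e.g. f–e), it is not an edgeless graph, so tw(G) ≥ 1. Hence tw(G) = 1 exactly.

Treewidth 1.
Bags: B1 = {e, f}  B2 = {a, e}  B3 = {a, c}  B4 = {c, d}  B5 = {b, d}
Tree: B1–B2, B2–B3, B3–B4, B4–B5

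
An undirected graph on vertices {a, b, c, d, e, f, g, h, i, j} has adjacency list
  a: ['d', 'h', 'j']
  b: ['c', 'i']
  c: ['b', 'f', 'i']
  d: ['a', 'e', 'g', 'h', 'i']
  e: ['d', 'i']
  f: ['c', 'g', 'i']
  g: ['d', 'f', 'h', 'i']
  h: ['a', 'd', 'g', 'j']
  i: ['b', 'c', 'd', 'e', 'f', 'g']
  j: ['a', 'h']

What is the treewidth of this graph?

2

A width-2 tree decomposition is:
Bags: B1 = {c, f, i}  B2 = {b, c, i}  B3 = {f, g, i}  B4 = {d, g, i}  B5 = {d, g, h}  B6 = {d, e, i}  B7 = {a, d, h}  B8 = {a, h, j}
Tree: B1–B2, B1–B3, B3–B4, B4–B5, B4–B6, B5–B7, B7–B8
Every bag has size at most 3, so the width is 3 − 1 = 2 and tw(G) ≤ 2. Conversely, {a, h, j} is a clique of size 3, and the vertices of any clique must share a bag in every tree decomposition; so some bag has ≥ 3 vertices and tw(G) ≥ 2. Hence tw(G) = 2 exactly.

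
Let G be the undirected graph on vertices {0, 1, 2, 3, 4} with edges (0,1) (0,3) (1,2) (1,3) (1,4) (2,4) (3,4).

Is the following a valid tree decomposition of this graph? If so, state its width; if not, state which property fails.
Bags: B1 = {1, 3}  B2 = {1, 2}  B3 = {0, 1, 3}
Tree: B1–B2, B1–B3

No — vertex 4 appears in no bag.

A tree decomposition must satisfy three properties: every vertex lies in some bag; for every edge, both endpoints lie together in some bag; and for every vertex, the bags containing it form a connected subtree. Here vertex 4 appears in no bag, so the decomposition is invalid.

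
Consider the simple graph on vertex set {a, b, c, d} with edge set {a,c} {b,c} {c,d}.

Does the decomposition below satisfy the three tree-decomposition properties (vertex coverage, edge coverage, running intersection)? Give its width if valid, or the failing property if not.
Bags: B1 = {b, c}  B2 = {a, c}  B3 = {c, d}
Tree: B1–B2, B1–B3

Checking the three conditions: (i) the bags cover all of {a, b, c, d}; (ii) for each edge, some bag contains both endpoints; (iii) the bags containing any fixed vertex form a subtree. All hold, so the decomposition is valid with width 2 − 1 = 1.

Yes; width 1.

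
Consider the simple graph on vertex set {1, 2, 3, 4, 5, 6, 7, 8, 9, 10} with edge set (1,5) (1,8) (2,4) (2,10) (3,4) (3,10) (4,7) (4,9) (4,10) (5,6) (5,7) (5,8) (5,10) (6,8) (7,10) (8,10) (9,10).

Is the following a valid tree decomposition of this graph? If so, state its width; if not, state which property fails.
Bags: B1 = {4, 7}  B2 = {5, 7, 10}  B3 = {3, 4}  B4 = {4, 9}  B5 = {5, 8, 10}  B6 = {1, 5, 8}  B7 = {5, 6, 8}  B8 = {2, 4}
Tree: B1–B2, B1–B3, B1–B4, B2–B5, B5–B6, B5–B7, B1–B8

A tree decomposition must satisfy three properties: every vertex lies in some bag; for every edge, both endpoints lie together in some bag; and for every vertex, the bags containing it form a connected subtree. Here edge (10,4) lies in no bag, so the decomposition is invalid.

No — edge (10,4) lies in no bag.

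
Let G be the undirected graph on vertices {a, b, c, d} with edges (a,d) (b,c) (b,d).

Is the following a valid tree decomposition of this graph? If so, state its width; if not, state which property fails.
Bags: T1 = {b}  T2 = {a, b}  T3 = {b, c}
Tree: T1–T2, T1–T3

No — vertex d appears in no bag.

A tree decomposition must satisfy three properties: every vertex lies in some bag; for every edge, both endpoints lie together in some bag; and for every vertex, the bags containing it form a connected subtree. Here vertex d appears in no bag, so the decomposition is invalid.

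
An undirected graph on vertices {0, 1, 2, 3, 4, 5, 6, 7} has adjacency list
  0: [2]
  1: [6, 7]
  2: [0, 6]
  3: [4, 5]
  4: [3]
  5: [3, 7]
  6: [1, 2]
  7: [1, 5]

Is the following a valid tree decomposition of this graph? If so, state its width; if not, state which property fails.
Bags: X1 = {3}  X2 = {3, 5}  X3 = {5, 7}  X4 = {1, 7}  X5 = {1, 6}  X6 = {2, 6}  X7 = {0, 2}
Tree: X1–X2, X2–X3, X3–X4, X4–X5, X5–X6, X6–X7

No — vertex 4 appears in no bag.

A tree decomposition must satisfy three properties: every vertex lies in some bag; for every edge, both endpoints lie together in some bag; and for every vertex, the bags containing it form a connected subtree. Here vertex 4 appears in no bag, so the decomposition is invalid.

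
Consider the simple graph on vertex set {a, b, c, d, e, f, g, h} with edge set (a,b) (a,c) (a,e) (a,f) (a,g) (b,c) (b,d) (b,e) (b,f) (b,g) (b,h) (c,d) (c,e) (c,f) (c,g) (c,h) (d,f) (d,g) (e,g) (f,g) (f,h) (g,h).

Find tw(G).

4

A width-4 tree decomposition is:
Bags: B1 = {b, c, d, f, g}  B2 = {b, c, f, g, h}  B3 = {a, b, c, f, g}  B4 = {a, b, c, e, g}
Tree: B1–B2, B1–B3, B3–B4
Every bag has size at most 5, so the width is 5 − 1 = 4 and tw(G) ≤ 4. Conversely, {a, b, c, e, g} is a clique of size 5, and the vertices of any clique must share a bag in every tree decomposition; so some bag has ≥ 5 vertices and tw(G) ≥ 4. Combining the bounds, tw(G) = 4.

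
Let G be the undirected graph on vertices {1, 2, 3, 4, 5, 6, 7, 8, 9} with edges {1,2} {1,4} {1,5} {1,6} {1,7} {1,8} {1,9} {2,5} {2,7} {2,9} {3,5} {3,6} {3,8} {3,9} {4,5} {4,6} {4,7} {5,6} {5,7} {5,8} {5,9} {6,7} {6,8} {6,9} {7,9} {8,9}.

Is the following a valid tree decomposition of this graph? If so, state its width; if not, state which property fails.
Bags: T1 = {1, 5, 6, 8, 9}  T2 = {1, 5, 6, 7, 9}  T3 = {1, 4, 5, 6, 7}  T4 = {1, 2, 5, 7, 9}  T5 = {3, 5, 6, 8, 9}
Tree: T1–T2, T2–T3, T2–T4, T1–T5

Yes; width 4.

Checking the three conditions: (i) the bags cover all of {1, 2, 3, 4, 5, 6, 7, 8, 9}; (ii) for each edge, some bag contains both endpoints; (iii) the bags containing any fixed vertex form a subtree. All hold, so the decomposition is valid with width 5 − 1 = 4.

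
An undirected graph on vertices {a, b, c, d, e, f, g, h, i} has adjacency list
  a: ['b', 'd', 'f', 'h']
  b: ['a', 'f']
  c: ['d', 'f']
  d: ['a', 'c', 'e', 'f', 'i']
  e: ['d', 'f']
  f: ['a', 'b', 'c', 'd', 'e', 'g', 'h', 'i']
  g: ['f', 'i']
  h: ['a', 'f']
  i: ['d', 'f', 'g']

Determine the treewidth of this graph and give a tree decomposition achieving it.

Treewidth 2.
One optimal decomposition is:
Bags: B1 = {a, d, f}  B2 = {a, f, h}  B3 = {d, e, f}  B4 = {d, f, i}  B5 = {c, d, f}  B6 = {a, b, f}  B7 = {f, g, i}
Tree: B1–B2, B1–B3, B3–B4, B3–B5, B2–B6, B4–B7

Each bag holds 3 vertices, so the decomposition has width 2, which upper-bounds the treewidth. For the lower bound, the 3 vertices {d, e, f} are pairwise adjacent, and any tree decomposition puts a clique entirely inside one bag — forcing width ≥ 2. The upper and lower bounds meet at 2, so that is the treewidth.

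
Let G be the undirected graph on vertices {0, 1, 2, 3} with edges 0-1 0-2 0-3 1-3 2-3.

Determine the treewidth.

2

A width-2 tree decomposition is:
Bags: B1 = {0, 2, 3}  B2 = {0, 1, 3}
Tree: B1–B2
Every bag has size at most 3, so the width is 3 − 1 = 2 and tw(G) ≤ 2. For the lower bound, the 3 vertices {0, 1, 3} are pairwise adjacent, and any tree decomposition puts a clique entirely inside one bag — forcing width ≥ 2. Combining the bounds, tw(G) = 2.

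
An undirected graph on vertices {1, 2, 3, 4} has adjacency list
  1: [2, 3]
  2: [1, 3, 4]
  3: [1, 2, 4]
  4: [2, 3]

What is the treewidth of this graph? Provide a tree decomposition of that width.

The largest bag has 3 vertices, giving width 2; this decomposition certifies tw(G) ≤ 2. Conversely, {1, 2, 3} is a clique of size 3, and the vertices of any clique must share a bag in every tree decomposition; so some bag has ≥ 3 vertices and tw(G) ≥ 2. Therefore the treewidth is 2.

Treewidth 2.
One optimal decomposition is:
Bags: B1 = {1, 2, 3}  B2 = {2, 3, 4}
Tree: B1–B2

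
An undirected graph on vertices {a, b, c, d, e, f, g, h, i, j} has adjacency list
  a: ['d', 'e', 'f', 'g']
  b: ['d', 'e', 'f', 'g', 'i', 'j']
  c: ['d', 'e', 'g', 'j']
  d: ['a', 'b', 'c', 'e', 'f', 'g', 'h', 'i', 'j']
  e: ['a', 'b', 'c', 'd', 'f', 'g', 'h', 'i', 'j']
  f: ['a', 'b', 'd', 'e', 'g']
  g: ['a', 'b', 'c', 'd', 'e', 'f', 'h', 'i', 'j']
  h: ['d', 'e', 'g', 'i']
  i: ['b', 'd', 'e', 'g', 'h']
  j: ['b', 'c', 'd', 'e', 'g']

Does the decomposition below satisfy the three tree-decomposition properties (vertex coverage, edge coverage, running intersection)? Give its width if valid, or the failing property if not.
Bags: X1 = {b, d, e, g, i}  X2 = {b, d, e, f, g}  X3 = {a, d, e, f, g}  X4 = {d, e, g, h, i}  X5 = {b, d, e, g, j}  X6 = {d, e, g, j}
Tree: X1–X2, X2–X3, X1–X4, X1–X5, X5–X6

No — vertex c appears in no bag.

A tree decomposition must satisfy three properties: every vertex lies in some bag; for every edge, both endpoints lie together in some bag; and for every vertex, the bags containing it form a connected subtree. Here vertex c appears in no bag, so the decomposition is invalid.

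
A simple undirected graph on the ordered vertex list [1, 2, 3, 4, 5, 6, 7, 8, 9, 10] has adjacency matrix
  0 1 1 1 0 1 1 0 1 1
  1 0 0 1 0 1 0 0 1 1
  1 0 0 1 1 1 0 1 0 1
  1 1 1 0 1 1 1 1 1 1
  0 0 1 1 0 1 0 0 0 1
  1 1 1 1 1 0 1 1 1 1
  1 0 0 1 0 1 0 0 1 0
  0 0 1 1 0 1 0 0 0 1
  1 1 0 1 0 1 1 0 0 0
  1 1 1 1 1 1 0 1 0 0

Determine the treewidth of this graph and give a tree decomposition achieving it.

Treewidth 4.
One optimal decomposition is:
Bags: B1 = {1, 3, 4, 6, 10}  B2 = {1, 2, 4, 6, 10}  B3 = {1, 2, 4, 6, 9}  B4 = {3, 4, 6, 8, 10}  B5 = {3, 4, 5, 6, 10}  B6 = {1, 4, 6, 7, 9}
Tree: B1–B2, B2–B3, B1–B4, B1–B5, B3–B6

Every bag has size at most 5, so the width is 5 − 1 = 4 and tw(G) ≤ 4. On the other hand G contains the 5-clique {3, 4, 6, 8, 10}. A clique must lie in a single bag of any decomposition, so no decomposition can have width below 4. Combining the bounds, tw(G) = 4.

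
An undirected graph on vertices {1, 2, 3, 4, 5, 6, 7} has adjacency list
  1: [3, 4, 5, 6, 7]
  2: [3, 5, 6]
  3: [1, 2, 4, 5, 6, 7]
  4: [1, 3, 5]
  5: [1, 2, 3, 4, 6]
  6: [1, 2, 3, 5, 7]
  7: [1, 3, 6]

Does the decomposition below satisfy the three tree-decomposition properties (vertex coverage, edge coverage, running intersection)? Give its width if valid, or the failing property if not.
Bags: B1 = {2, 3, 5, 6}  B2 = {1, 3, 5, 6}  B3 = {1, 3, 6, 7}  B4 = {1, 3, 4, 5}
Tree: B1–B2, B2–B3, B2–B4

Every vertex of G appears in some bag (union = {1, 2, 3, 4, 5, 6, 7}); every edge is covered by a bag; and for each vertex v the set of bags containing v is connected in the bag tree. The decomposition is therefore valid. The largest bag has 4 vertices, so the width is 3.

Yes; width 3.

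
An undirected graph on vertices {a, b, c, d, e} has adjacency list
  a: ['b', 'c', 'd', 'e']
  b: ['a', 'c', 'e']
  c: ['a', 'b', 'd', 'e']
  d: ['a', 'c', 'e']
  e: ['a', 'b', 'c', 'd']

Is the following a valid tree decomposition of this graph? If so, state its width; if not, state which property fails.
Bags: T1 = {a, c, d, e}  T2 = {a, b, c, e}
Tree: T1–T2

Every vertex of G appears in some bag (union = {a, b, c, d, e}); every edge is covered by a bag; and for each vertex v the set of bags containing v is connected in the bag tree. The decomposition is therefore valid. The largest bag has 4 vertices, so the width is 3.

Yes; width 3.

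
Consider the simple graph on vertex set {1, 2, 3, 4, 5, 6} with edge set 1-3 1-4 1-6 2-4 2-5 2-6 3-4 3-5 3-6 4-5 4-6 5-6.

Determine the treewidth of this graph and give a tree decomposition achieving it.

Every bag has size at most 4, so the width is 4 − 1 = 3 and tw(G) ≤ 3. For the lower bound, the 4 vertices {2, 4, 5, 6} are pairwise adjacent, and any tree decomposition puts a clique entirely inside one bag — forcing width ≥ 3. The upper and lower bounds meet at 3, so that is the treewidth.

Treewidth 3.
Bags: B1 = {3, 4, 5, 6}  B2 = {1, 3, 4, 6}  B3 = {2, 4, 5, 6}
Tree: B1–B2, B1–B3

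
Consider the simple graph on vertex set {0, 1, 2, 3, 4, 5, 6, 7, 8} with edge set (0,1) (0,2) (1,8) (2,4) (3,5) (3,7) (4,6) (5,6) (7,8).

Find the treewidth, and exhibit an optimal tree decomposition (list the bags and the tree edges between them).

Every bag has size at most 3, so the width is 3 − 1 = 2 and tw(G) ≤ 2. For the lower bound, G contains the cycle 7–8–1–0–2–4–6–5–3–7, so G is not a forest; only forests have treewidth ≤ 1, hence tw(G) ≥ 2. Hence tw(G) = 2 exactly.

Treewidth 2.
Bags: B1 = {1, 7, 8}  B2 = {0, 1, 7}  B3 = {0, 2, 7}  B4 = {2, 4, 7}  B5 = {4, 6, 7}  B6 = {5, 6, 7}  B7 = {3, 5, 7}
Tree: B1–B2, B2–B3, B3–B4, B4–B5, B5–B6, B6–B7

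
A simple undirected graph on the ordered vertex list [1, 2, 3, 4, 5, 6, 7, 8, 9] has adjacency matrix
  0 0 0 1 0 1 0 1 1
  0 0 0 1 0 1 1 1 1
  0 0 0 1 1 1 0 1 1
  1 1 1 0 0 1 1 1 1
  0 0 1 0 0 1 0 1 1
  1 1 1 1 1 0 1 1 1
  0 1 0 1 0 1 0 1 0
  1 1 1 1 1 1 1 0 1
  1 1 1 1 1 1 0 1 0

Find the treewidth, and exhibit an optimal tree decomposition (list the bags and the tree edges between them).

Treewidth 4.
One optimal decomposition is:
Bags: B1 = {2, 4, 6, 8, 9}  B2 = {1, 4, 6, 8, 9}  B3 = {2, 4, 6, 7, 8}  B4 = {3, 4, 6, 8, 9}  B5 = {3, 5, 6, 8, 9}
Tree: B1–B2, B1–B3, B2–B4, B4–B5

Every bag has size at most 5, so the width is 5 − 1 = 4 and tw(G) ≤ 4. Conversely, {1, 4, 6, 8, 9} is a clique of size 5, and the vertices of any clique must share a bag in every tree decomposition; so some bag has ≥ 5 vertices and tw(G) ≥ 4. Hence tw(G) = 4 exactly.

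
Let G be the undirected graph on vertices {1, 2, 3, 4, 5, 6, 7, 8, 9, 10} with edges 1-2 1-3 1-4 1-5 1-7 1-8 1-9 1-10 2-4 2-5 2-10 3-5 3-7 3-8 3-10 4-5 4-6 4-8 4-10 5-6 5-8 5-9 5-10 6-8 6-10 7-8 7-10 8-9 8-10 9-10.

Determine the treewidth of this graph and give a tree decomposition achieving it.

Treewidth 4.
One such decomposition:
Bags: B1 = {1, 5, 8, 9, 10}  B2 = {1, 4, 5, 8, 10}  B3 = {1, 3, 5, 8, 10}  B4 = {4, 5, 6, 8, 10}  B5 = {1, 2, 4, 5, 10}  B6 = {1, 3, 7, 8, 10}
Tree: B1–B2, B1–B3, B2–B4, B2–B5, B3–B6

Each bag holds 5 vertices, so the decomposition has width 4, which upper-bounds the treewidth. On the other hand G contains the 5-clique {1, 5, 8, 9, 10}. A clique must lie in a single bag of any decomposition, so no decomposition can have width below 4. Therefore the treewidth is 4.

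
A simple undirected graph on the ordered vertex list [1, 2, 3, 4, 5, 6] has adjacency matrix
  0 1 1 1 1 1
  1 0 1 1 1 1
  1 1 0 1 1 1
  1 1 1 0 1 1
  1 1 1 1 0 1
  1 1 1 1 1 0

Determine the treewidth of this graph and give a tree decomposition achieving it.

Treewidth 5.
Bags: B1 = {1, 2, 3, 4, 5, 6}
Tree: (single bag)

With just one bag of size 6, the width is 6 − 1 = 5, so tw(G) ≤ 5. On the other hand G contains the 6-clique {1, 2, 3, 4, 5, 6}. A clique must lie in a single bag of any decomposition, so no decomposition can have width below 5. Combining the bounds, tw(G) = 5.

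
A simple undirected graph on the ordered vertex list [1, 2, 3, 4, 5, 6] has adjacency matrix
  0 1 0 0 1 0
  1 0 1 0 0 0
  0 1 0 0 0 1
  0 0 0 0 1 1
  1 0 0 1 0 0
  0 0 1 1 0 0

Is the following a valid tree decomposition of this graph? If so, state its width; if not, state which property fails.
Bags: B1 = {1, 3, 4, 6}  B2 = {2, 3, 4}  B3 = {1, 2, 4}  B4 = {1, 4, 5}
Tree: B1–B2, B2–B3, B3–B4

A tree decomposition must satisfy three properties: every vertex lies in some bag; for every edge, both endpoints lie together in some bag; and for every vertex, the bags containing it form a connected subtree. Here bags containing vertex 1 are not connected in the tree, so the decomposition is invalid.

No — bags containing vertex 1 are not connected in the tree.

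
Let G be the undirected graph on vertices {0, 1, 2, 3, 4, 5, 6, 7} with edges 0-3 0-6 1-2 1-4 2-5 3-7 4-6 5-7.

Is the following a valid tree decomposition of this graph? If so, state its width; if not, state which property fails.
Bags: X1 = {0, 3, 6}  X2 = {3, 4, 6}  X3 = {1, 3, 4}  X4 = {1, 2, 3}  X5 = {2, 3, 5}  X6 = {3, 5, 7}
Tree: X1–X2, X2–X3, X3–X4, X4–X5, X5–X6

Vertex coverage: the bags together contain {0, 1, 2, 3, 4, 5, 6, 7}, the full vertex set. Edge coverage: each edge of G has both endpoints in at least one bag. Running intersection: for every vertex, the bags containing it form a connected subtree. All three properties hold, so this is a valid tree decomposition of width max|bag| − 1 = 2, and hence tw(G) ≤ 2.

Yes; width 2.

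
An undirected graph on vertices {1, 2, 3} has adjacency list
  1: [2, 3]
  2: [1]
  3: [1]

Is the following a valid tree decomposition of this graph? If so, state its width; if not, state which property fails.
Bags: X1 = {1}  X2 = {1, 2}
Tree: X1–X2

A tree decomposition must satisfy three properties: every vertex lies in some bag; for every edge, both endpoints lie together in some bag; and for every vertex, the bags containing it form a connected subtree. Here vertex 3 appears in no bag, so the decomposition is invalid.

No — vertex 3 appears in no bag.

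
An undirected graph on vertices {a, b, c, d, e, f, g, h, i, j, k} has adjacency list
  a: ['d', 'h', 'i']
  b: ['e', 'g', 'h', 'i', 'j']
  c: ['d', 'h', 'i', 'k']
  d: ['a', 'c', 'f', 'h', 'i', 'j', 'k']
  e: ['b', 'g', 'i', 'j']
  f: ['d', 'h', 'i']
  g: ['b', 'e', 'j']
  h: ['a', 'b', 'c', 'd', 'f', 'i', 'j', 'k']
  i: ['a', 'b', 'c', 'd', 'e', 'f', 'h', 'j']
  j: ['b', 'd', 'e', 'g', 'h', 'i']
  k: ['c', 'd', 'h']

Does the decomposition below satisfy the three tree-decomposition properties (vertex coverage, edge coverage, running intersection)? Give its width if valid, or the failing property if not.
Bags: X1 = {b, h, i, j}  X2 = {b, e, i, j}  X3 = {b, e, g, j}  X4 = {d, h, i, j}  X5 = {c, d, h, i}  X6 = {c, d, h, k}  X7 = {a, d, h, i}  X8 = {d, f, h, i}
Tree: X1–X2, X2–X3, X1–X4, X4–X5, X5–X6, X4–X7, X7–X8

Vertex coverage: the bags together contain {a, b, c, d, e, f, g, h, i, j, k}, the full vertex set. Edge coverage: each edge of G has both endpoints in at least one bag. Running intersection: for every vertex, the bags containing it form a connected subtree. All three properties hold, so this is a valid tree decomposition of width max|bag| − 1 = 3, and hence tw(G) ≤ 3.

Yes; width 3.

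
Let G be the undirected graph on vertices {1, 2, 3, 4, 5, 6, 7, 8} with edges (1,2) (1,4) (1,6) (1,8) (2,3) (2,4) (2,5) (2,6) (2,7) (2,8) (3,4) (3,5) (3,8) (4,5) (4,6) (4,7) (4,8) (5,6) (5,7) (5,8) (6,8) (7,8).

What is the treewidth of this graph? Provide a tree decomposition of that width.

The largest bag has 5 vertices, giving width 4; this decomposition certifies tw(G) ≤ 4. Conversely, {1, 2, 4, 6, 8} is a clique of size 5, and the vertices of any clique must share a bag in every tree decomposition; so some bag has ≥ 5 vertices and tw(G) ≥ 4. Hence tw(G) = 4 exactly.

Treewidth 4.
Bags: B1 = {2, 4, 5, 6, 8}  B2 = {2, 3, 4, 5, 8}  B3 = {1, 2, 4, 6, 8}  B4 = {2, 4, 5, 7, 8}
Tree: B1–B2, B1–B3, B1–B4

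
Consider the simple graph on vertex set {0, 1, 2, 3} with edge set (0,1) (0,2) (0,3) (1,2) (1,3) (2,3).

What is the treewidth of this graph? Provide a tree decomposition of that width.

With just one bag of size 4, the width is 4 − 1 = 3, so tw(G) ≤ 3. On the other hand G contains the 4-clique {0, 1, 2, 3}. A clique must lie in a single bag of any decomposition, so no decomposition can have width below 3. The upper and lower bounds meet at 3, so that is the treewidth.

Treewidth 3.
One optimal decomposition is:
Bags: B1 = {0, 1, 2, 3}
Tree: (single bag)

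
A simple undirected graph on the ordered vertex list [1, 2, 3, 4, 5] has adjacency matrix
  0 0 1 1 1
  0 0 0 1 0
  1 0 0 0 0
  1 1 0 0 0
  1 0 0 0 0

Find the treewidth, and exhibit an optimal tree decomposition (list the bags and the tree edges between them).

Treewidth 1.
One optimal decomposition is:
Bags: B1 = {1, 4}  B2 = {1, 5}  B3 = {1, 3}  B4 = {2, 4}
Tree: B1–B2, B1–B3, B1–B4

Each bag holds 2 vertices, so the decomposition has width 1, which upper-bounds the treewidth. Since G has at least one edge (e.g. 1–4), it is not an edgeless graph, so tw(G) ≥ 1. Therefore the treewidth is 1.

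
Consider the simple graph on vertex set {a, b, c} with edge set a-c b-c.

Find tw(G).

1

A width-1 tree decomposition is:
Bags: B1 = {a, c}  B2 = {b, c}
Tree: B1–B2
The largest bag has 2 vertices, giving width 1; this decomposition certifies tw(G) ≤ 1. Since G has at least one edge (e.g. a–c), it is not an edgeless graph, so tw(G) ≥ 1. The upper and lower bounds meet at 1, so that is the treewidth.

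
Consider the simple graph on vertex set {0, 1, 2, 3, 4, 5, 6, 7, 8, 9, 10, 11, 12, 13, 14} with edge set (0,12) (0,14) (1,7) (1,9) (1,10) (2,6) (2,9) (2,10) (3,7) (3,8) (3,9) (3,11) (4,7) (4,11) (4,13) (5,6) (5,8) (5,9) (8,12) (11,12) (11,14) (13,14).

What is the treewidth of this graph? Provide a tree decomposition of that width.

The largest bag has 4 vertices, giving width 3; this decomposition certifies tw(G) ≤ 3. For the lower bound: the 4 vertex sets {2,6,10}, {5}, {9}, {1,3,7,8} are disjoint, each induces a connected subgraph, and every pair is joined by at least one edge of G. Contracting each set to a single vertex therefore yields K_{4} as a minor, and since treewidth is minor-monotone, tw(G) ≥ tw(K_{4}) = 3. Hence tw(G) = 3 exactly.

Treewidth 3.
Bags: B1 = {2, 5, 6, 10}  B2 = {2, 5, 9, 10}  B3 = {1, 5, 9, 10}  B4 = {1, 5, 8, 9}  B5 = {1, 3, 8, 9}  B6 = {1, 3, 7, 8}  B7 = {3, 7, 8, 12}  B8 = {3, 7, 11, 12}  B9 = {4, 7, 11, 12}  B10 = {0, 4, 11, 12}  B11 = {0, 4, 11, 14}  B12 = {0, 4, 13, 14}
Tree: B1–B2, B2–B3, B3–B4, B4–B5, B5–B6, B6–B7, B7–B8, B8–B9, B9–B10, B10–B11, B11–B12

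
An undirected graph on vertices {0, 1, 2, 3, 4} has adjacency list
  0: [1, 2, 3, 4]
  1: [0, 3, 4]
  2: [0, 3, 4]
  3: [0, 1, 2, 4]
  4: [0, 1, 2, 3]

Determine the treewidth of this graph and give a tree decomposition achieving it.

Each bag holds 4 vertices, so the decomposition has width 3, which upper-bounds the treewidth. Conversely, {0, 1, 3, 4} is a clique of size 4, and the vertices of any clique must share a bag in every tree decomposition; so some bag has ≥ 4 vertices and tw(G) ≥ 3. The upper and lower bounds meet at 3, so that is the treewidth.

Treewidth 3.
One such decomposition:
Bags: B1 = {0, 2, 3, 4}  B2 = {0, 1, 3, 4}
Tree: B1–B2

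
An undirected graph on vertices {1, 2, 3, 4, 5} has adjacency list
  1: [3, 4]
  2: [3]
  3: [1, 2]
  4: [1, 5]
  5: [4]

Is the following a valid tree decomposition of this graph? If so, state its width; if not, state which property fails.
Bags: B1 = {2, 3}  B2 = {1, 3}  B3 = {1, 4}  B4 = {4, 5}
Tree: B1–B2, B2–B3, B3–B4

Vertex coverage: the bags together contain {1, 2, 3, 4, 5}, the full vertex set. Edge coverage: each edge of G has both endpoints in at least one bag. Running intersection: for every vertex, the bags containing it form a connected subtree. All three properties hold, so this is a valid tree decomposition of width max|bag| − 1 = 1, and hence tw(G) ≤ 1.

Yes; width 1.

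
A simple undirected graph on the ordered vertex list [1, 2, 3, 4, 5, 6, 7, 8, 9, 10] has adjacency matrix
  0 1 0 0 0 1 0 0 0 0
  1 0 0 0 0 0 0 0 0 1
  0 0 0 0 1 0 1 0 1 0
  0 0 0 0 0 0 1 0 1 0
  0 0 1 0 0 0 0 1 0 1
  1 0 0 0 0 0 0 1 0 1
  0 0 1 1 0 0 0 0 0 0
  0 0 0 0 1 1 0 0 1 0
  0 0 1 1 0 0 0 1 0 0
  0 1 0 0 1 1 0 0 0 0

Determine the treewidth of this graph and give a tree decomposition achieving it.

Treewidth 2.
One optimal decomposition is:
Bags: B1 = {1, 2, 6}  B2 = {2, 6, 10}  B3 = {6, 8, 10}  B4 = {5, 8, 10}  B5 = {5, 8, 9}  B6 = {3, 5, 9}  B7 = {3, 4, 9}  B8 = {3, 4, 7}
Tree: B1–B2, B2–B3, B3–B4, B4–B5, B5–B6, B6–B7, B7–B8

The largest bag has 3 vertices, giving width 2; this decomposition certifies tw(G) ≤ 2. For the lower bound, G contains the cycle 1–2–10–6–1, so G is not a forest; only forests have treewidth ≤ 1, hence tw(G) ≥ 2. The upper and lower bounds meet at 2, so that is the treewidth.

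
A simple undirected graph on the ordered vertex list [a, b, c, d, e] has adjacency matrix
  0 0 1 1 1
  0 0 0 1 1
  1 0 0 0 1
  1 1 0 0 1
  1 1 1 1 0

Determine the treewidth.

2

A width-2 tree decomposition is:
Bags: B1 = {a, d, e}  B2 = {b, d, e}  B3 = {a, c, e}
Tree: B1–B2, B1–B3
Every bag has size at most 3, so the width is 3 − 1 = 2 and tw(G) ≤ 2. Conversely, {a, d, e} is a clique of size 3, and the vertices of any clique must share a bag in every tree decomposition; so some bag has ≥ 3 vertices and tw(G) ≥ 2. Hence tw(G) = 2 exactly.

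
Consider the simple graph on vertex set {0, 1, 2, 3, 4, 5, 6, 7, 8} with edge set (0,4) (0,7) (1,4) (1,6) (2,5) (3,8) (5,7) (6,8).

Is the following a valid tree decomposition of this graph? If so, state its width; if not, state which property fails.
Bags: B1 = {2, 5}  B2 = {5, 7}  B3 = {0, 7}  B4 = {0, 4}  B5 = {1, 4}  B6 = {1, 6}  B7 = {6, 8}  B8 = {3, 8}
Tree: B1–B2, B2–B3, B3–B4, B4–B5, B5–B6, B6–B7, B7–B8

Every vertex of G appears in some bag (union = {0, 1, 2, 3, 4, 5, 6, 7, 8}); every edge is covered by a bag; and for each vertex v the set of bags containing v is connected in the bag tree. The decomposition is therefore valid. The largest bag has 2 vertices, so the width is 1.

Yes; width 1.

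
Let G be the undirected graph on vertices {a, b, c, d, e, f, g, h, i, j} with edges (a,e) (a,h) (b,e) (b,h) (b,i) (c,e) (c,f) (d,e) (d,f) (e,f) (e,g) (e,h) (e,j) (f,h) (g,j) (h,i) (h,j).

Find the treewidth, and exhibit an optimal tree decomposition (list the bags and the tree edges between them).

The largest bag has 3 vertices, giving width 2; this decomposition certifies tw(G) ≤ 2. For the lower bound, the 3 vertices {d, e, f} are pairwise adjacent, and any tree decomposition puts a clique entirely inside one bag — forcing width ≥ 2. Therefore the treewidth is 2.

Treewidth 2.
Bags: B1 = {b, e, h}  B2 = {b, h, i}  B3 = {e, f, h}  B4 = {c, e, f}  B5 = {e, h, j}  B6 = {a, e, h}  B7 = {e, g, j}  B8 = {d, e, f}
Tree: B1–B2, B1–B3, B3–B4, B3–B5, B5–B6, B5–B7, B4–B8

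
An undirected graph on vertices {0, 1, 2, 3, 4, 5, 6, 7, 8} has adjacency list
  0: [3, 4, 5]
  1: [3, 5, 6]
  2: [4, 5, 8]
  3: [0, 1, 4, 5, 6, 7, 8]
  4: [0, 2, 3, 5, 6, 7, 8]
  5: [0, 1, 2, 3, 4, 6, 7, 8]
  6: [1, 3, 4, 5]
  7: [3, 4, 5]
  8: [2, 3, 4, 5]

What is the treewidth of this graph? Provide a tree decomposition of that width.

Treewidth 3.
One such decomposition:
Bags: B1 = {3, 4, 5, 8}  B2 = {2, 4, 5, 8}  B3 = {3, 4, 5, 6}  B4 = {0, 3, 4, 5}  B5 = {1, 3, 5, 6}  B6 = {3, 4, 5, 7}
Tree: B1–B2, B1–B3, B1–B4, B3–B5, B4–B6

Each bag holds 4 vertices, so the decomposition has width 3, which upper-bounds the treewidth. On the other hand G contains the 4-clique {2, 4, 5, 8}. A clique must lie in a single bag of any decomposition, so no decomposition can have width below 3. The upper and lower bounds meet at 3, so that is the treewidth.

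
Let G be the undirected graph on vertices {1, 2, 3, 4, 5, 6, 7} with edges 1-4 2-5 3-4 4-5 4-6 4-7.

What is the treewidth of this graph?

A width-1 tree decomposition is:
Bags: B1 = {4, 5}  B2 = {4, 6}  B3 = {4, 7}  B4 = {2, 5}  B5 = {3, 4}  B6 = {1, 4}
Tree: B1–B2, B2–B3, B1–B4, B1–B5, B1–B6
The largest bag has 2 vertices, giving width 1; this decomposition certifies tw(G) ≤ 1. G has an edge, so its treewidth is at least 1. Combining the bounds, tw(G) = 1.

1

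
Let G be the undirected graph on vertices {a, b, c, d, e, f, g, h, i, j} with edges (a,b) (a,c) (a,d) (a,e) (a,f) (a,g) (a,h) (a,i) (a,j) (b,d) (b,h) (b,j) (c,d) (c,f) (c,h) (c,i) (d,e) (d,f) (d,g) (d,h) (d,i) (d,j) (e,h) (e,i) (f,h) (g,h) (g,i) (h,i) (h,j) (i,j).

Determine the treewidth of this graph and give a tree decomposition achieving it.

Every bag has size at most 5, so the width is 5 − 1 = 4 and tw(G) ≤ 4. For the lower bound, the 5 vertices {a, c, d, f, h} are pairwise adjacent, and any tree decomposition puts a clique entirely inside one bag — forcing width ≥ 4. Hence tw(G) = 4 exactly.

Treewidth 4.
One optimal decomposition is:
Bags: B1 = {a, d, h, i, j}  B2 = {a, c, d, h, i}  B3 = {a, c, d, f, h}  B4 = {a, d, g, h, i}  B5 = {a, d, e, h, i}  B6 = {a, b, d, h, j}
Tree: B1–B2, B2–B3, B2–B4, B1–B5, B1–B6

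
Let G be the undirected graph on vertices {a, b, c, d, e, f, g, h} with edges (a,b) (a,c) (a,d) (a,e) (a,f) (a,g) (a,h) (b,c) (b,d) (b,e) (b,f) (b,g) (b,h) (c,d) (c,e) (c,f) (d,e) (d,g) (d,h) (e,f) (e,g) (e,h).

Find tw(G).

4

A width-4 tree decomposition is:
Bags: B1 = {a, b, d, e, h}  B2 = {a, b, d, e, g}  B3 = {a, b, c, d, e}  B4 = {a, b, c, e, f}
Tree: B1–B2, B2–B3, B3–B4
Each bag holds 5 vertices, so the decomposition has width 4, which upper-bounds the treewidth. For the lower bound, the 5 vertices {a, b, d, e, g} are pairwise adjacent, and any tree decomposition puts a clique entirely inside one bag — forcing width ≥ 4. The upper and lower bounds meet at 4, so that is the treewidth.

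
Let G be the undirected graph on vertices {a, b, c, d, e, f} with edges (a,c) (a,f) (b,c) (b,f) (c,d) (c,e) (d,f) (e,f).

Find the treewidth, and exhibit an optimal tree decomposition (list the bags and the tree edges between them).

Treewidth 2.
One optimal decomposition is:
Bags: B1 = {b, c, f}  B2 = {a, c, f}  B3 = {c, e, f}  B4 = {c, d, f}
Tree: B1–B2, B2–B3, B3–B4

Each bag holds 3 vertices, so the decomposition has width 2, which upper-bounds the treewidth. Since b–f–a–c–b is a cycle in G, G is not acyclic. Forests are exactly the graphs of treewidth ≤ 1, so tw(G) ≥ 2. The upper and lower bounds meet at 2, so that is the treewidth.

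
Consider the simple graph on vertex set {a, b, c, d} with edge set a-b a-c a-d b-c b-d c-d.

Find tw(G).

A width-3 tree decomposition is:
Bags: B1 = {a, b, c, d}
Tree: (single bag)
With just one bag of size 4, the width is 4 − 1 = 3, so tw(G) ≤ 3. For the lower bound, the 4 vertices {a, b, c, d} are pairwise adjacent, and any tree decomposition puts a clique entirely inside one bag — forcing width ≥ 3. Hence tw(G) = 3 exactly.

3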